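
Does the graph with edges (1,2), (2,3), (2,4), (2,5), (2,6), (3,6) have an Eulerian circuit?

Step 1: Find the degree of each vertex:
  deg(1) = 1
  deg(2) = 5
  deg(3) = 2
  deg(4) = 1
  deg(5) = 1
  deg(6) = 2

Step 2: Count vertices with odd degree:
  Odd-degree vertices: 1, 2, 4, 5 (4 total)

Step 3: Apply Euler's theorem:
  - Eulerian circuit exists iff graph is connected and all vertices have even degree
  - Eulerian path exists iff graph is connected and has 0 or 2 odd-degree vertices

Graph has 4 odd-degree vertices (need 0 or 2).
Neither Eulerian path nor Eulerian circuit exists.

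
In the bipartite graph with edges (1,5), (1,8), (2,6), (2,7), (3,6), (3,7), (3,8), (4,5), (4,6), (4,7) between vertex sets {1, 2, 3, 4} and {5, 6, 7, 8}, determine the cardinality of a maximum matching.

Step 1: List the neighbors of each left vertex:
  1: 5, 8
  2: 6, 7
  3: 6, 7, 8
  4: 5, 6, 7

Step 2: Greedily match left vertices, then look for augmenting paths:
  Match 1 -- 8
  Match 2 -- 6
  Match 3 -- 7
  Match 4 -- 5
  No augmenting path remains.

Step 3: Verify this is maximum:
  Matching size 4 = min(|L|, |R|) = min(4, 4), which is an upper bound, so this matching is maximum.

Maximum matching: {(1,8), (2,6), (3,7), (4,5)}
Size: 4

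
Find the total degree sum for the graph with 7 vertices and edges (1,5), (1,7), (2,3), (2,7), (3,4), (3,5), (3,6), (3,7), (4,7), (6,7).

Step 1: Count edges incident to each vertex:
  deg(1) = 2 (neighbors: 5, 7)
  deg(2) = 2 (neighbors: 3, 7)
  deg(3) = 5 (neighbors: 2, 4, 5, 6, 7)
  deg(4) = 2 (neighbors: 3, 7)
  deg(5) = 2 (neighbors: 1, 3)
  deg(6) = 2 (neighbors: 3, 7)
  deg(7) = 5 (neighbors: 1, 2, 3, 4, 6)

Step 2: Sum all degrees:
  2 + 2 + 5 + 2 + 2 + 2 + 5 = 20

Verification: sum of degrees = 2 * |E| = 2 * 10 = 20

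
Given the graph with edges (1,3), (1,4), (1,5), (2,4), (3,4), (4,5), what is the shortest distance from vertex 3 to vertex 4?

Step 1: Build adjacency list:
  1: 3, 4, 5
  2: 4
  3: 1, 4
  4: 1, 2, 3, 5
  5: 1, 4

Step 2: BFS from vertex 3 to find shortest path to 4:
  vertex 1 reached at distance 1
  vertex 4 reached at distance 1

Step 3: Shortest path: 3 -> 4
Path length: 1 edge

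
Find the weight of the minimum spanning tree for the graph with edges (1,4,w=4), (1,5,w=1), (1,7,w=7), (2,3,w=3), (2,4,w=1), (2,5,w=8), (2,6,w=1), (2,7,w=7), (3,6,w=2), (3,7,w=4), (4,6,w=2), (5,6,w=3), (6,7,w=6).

Apply Kruskal's algorithm (sort edges by weight, add if no cycle):

Sorted edges by weight:
  (1,5) w=1
  (2,6) w=1
  (2,4) w=1
  (3,6) w=2
  (4,6) w=2
  (2,3) w=3
  (5,6) w=3
  (1,4) w=4
  (3,7) w=4
  (6,7) w=6
  (1,7) w=7
  (2,7) w=7
  (2,5) w=8

Add edge (1,5) w=1 -- no cycle. Running total: 1
Add edge (2,6) w=1 -- no cycle. Running total: 2
Add edge (2,4) w=1 -- no cycle. Running total: 3
Add edge (3,6) w=2 -- no cycle. Running total: 5
Skip edge (4,6) w=2 -- would create cycle
Skip edge (2,3) w=3 -- would create cycle
Add edge (5,6) w=3 -- no cycle. Running total: 8
Skip edge (1,4) w=4 -- would create cycle
Add edge (3,7) w=4 -- no cycle. Running total: 12

MST edges: (1,5,w=1), (2,6,w=1), (2,4,w=1), (3,6,w=2), (5,6,w=3), (3,7,w=4)
Total MST weight: 1 + 1 + 1 + 2 + 3 + 4 = 12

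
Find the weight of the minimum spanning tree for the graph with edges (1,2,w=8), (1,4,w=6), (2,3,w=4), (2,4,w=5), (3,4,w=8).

Apply Kruskal's algorithm (sort edges by weight, add if no cycle):

Sorted edges by weight:
  (2,3) w=4
  (2,4) w=5
  (1,4) w=6
  (1,2) w=8
  (3,4) w=8

Add edge (2,3) w=4 -- no cycle. Running total: 4
Add edge (2,4) w=5 -- no cycle. Running total: 9
Add edge (1,4) w=6 -- no cycle. Running total: 15

MST edges: (2,3,w=4), (2,4,w=5), (1,4,w=6)
Total MST weight: 4 + 5 + 6 = 15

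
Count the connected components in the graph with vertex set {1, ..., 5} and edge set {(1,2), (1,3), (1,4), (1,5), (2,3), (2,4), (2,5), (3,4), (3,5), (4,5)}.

Step 1: Build adjacency list from edges:
  1: 2, 3, 4, 5
  2: 1, 3, 4, 5
  3: 1, 2, 4, 5
  4: 1, 2, 3, 5
  5: 1, 2, 3, 4

Step 2: Run BFS/DFS from vertex 1:
  Visited: {1, 2, 3, 4, 5}
  Reached 5 of 5 vertices

Step 3: All 5 vertices reached from vertex 1, so the graph is connected.
Number of connected components: 1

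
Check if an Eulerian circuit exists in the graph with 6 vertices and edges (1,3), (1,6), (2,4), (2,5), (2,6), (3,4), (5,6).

Step 1: Find the degree of each vertex:
  deg(1) = 2
  deg(2) = 3
  deg(3) = 2
  deg(4) = 2
  deg(5) = 2
  deg(6) = 3

Step 2: Count vertices with odd degree:
  Odd-degree vertices: 2, 6 (2 total)

Step 3: Apply Euler's theorem:
  - Eulerian circuit exists iff graph is connected and all vertices have even degree
  - Eulerian path exists iff graph is connected and has 0 or 2 odd-degree vertices

Graph is connected with exactly 2 odd-degree vertices (2, 6).
Eulerian path exists (starting and ending at the odd-degree vertices), but no Eulerian circuit.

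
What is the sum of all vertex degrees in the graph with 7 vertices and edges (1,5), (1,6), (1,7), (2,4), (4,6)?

Step 1: Count edges incident to each vertex:
  deg(1) = 3 (neighbors: 5, 6, 7)
  deg(2) = 1 (neighbors: 4)
  deg(3) = 0 (neighbors: none)
  deg(4) = 2 (neighbors: 2, 6)
  deg(5) = 1 (neighbors: 1)
  deg(6) = 2 (neighbors: 1, 4)
  deg(7) = 1 (neighbors: 1)

Step 2: Sum all degrees:
  3 + 1 + 0 + 2 + 1 + 2 + 1 = 10

Verification: sum of degrees = 2 * |E| = 2 * 5 = 10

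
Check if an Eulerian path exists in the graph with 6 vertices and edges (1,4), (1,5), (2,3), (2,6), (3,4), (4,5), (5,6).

Step 1: Find the degree of each vertex:
  deg(1) = 2
  deg(2) = 2
  deg(3) = 2
  deg(4) = 3
  deg(5) = 3
  deg(6) = 2

Step 2: Count vertices with odd degree:
  Odd-degree vertices: 4, 5 (2 total)

Step 3: Apply Euler's theorem:
  - Eulerian circuit exists iff graph is connected and all vertices have even degree
  - Eulerian path exists iff graph is connected and has 0 or 2 odd-degree vertices

Graph is connected with exactly 2 odd-degree vertices (4, 5).
Eulerian path exists (starting and ending at the odd-degree vertices), but no Eulerian circuit.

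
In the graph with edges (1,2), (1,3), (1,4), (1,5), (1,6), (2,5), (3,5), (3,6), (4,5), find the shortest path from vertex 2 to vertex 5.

Step 1: Build adjacency list:
  1: 2, 3, 4, 5, 6
  2: 1, 5
  3: 1, 5, 6
  4: 1, 5
  5: 1, 2, 3, 4
  6: 1, 3

Step 2: BFS from vertex 2 to find shortest path to 5:
  vertex 1 reached at distance 1
  vertex 5 reached at distance 1

Step 3: Shortest path: 2 -> 5
Path length: 1 edge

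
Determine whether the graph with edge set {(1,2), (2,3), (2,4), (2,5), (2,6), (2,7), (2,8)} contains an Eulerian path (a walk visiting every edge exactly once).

Step 1: Find the degree of each vertex:
  deg(1) = 1
  deg(2) = 7
  deg(3) = 1
  deg(4) = 1
  deg(5) = 1
  deg(6) = 1
  deg(7) = 1
  deg(8) = 1

Step 2: Count vertices with odd degree:
  Odd-degree vertices: 1, 2, 3, 4, 5, 6, 7, 8 (8 total)

Step 3: Apply Euler's theorem:
  - Eulerian circuit exists iff graph is connected and all vertices have even degree
  - Eulerian path exists iff graph is connected and has 0 or 2 odd-degree vertices

Graph has 8 odd-degree vertices (need 0 or 2).
Neither Eulerian path nor Eulerian circuit exists.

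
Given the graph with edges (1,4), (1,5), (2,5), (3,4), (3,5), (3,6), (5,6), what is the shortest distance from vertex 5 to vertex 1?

Step 1: Build adjacency list:
  1: 4, 5
  2: 5
  3: 4, 5, 6
  4: 1, 3
  5: 1, 2, 3, 6
  6: 3, 5

Step 2: BFS from vertex 5 to find shortest path to 1:
  vertex 1 reached at distance 1

Step 3: Shortest path: 5 -> 1
Path length: 1 edge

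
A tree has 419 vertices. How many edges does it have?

A tree on n vertices always has exactly n - 1 edges.
For n = 419: edges = 419 - 1 = 418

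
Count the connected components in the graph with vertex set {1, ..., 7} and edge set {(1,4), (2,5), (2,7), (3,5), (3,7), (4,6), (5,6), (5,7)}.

Step 1: Build adjacency list from edges:
  1: 4
  2: 5, 7
  3: 5, 7
  4: 1, 6
  5: 2, 3, 6, 7
  6: 4, 5
  7: 2, 3, 5

Step 2: Run BFS/DFS from vertex 1:
  Visited: {1, 4, 6, 5, 2, 3, 7}
  Reached 7 of 7 vertices

Step 3: All 7 vertices reached from vertex 1, so the graph is connected.
Number of connected components: 1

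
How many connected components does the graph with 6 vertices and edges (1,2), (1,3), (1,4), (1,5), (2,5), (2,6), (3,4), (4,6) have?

Step 1: Build adjacency list from edges:
  1: 2, 3, 4, 5
  2: 1, 5, 6
  3: 1, 4
  4: 1, 3, 6
  5: 1, 2
  6: 2, 4

Step 2: Run BFS/DFS from vertex 1:
  Visited: {1, 2, 3, 4, 5, 6}
  Reached 6 of 6 vertices

Step 3: All 6 vertices reached from vertex 1, so the graph is connected.
Number of connected components: 1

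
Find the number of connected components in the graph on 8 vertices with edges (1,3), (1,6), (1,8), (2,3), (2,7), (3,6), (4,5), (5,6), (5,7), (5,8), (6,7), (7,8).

Step 1: Build adjacency list from edges:
  1: 3, 6, 8
  2: 3, 7
  3: 1, 2, 6
  4: 5
  5: 4, 6, 7, 8
  6: 1, 3, 5, 7
  7: 2, 5, 6, 8
  8: 1, 5, 7

Step 2: Run BFS/DFS from vertex 1:
  Visited: {1, 3, 6, 8, 2, 5, 7, 4}
  Reached 8 of 8 vertices

Step 3: All 8 vertices reached from vertex 1, so the graph is connected.
Number of connected components: 1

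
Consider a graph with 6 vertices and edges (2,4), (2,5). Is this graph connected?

Step 1: Build adjacency list from edges:
  1: (none)
  2: 4, 5
  3: (none)
  4: 2
  5: 2
  6: (none)

Step 2: Run BFS/DFS from vertex 1:
  Visited: {1}
  Reached 1 of 6 vertices

Step 3: Only 1 of 6 vertices reached. Graph is disconnected.
Connected components: {1}, {2, 4, 5}, {3}, {6}
Answer: No, the graph is not connected (4 components).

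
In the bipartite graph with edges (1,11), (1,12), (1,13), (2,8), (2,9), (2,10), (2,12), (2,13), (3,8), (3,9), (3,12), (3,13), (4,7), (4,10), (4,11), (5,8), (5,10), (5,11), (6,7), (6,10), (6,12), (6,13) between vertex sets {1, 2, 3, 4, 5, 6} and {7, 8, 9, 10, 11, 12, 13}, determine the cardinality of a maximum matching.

Step 1: List the neighbors of each left vertex:
  1: 11, 12, 13
  2: 8, 9, 10, 12, 13
  3: 8, 9, 12, 13
  4: 7, 10, 11
  5: 8, 10, 11
  6: 7, 10, 12, 13

Step 2: Greedily match left vertices, then look for augmenting paths:
  Match 1 -- 11
  Match 2 -- 8
  Match 3 -- 9
  Match 4 -- 7
  Match 5 -- 10
  Match 6 -- 12
  No augmenting path remains.

Step 3: Verify this is maximum:
  Matching size 6 = min(|L|, |R|) = min(6, 7), which is an upper bound, so this matching is maximum.

Maximum matching: {(1,11), (2,8), (3,9), (4,7), (5,10), (6,12)}
Size: 6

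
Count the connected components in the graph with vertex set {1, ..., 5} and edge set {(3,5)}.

Step 1: Build adjacency list from edges:
  1: (none)
  2: (none)
  3: 5
  4: (none)
  5: 3

Step 2: Run BFS/DFS from vertex 1:
  Visited: {1}
  Reached 1 of 5 vertices

Step 3: Only 1 of 5 vertices reached. Graph is disconnected.
Connected components: {1}, {2}, {3, 5}, {4}
Number of connected components: 4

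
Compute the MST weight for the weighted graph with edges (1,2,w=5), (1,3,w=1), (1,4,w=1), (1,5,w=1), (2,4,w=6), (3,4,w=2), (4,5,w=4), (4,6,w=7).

Apply Kruskal's algorithm (sort edges by weight, add if no cycle):

Sorted edges by weight:
  (1,3) w=1
  (1,4) w=1
  (1,5) w=1
  (3,4) w=2
  (4,5) w=4
  (1,2) w=5
  (2,4) w=6
  (4,6) w=7

Add edge (1,3) w=1 -- no cycle. Running total: 1
Add edge (1,4) w=1 -- no cycle. Running total: 2
Add edge (1,5) w=1 -- no cycle. Running total: 3
Skip edge (3,4) w=2 -- would create cycle
Skip edge (4,5) w=4 -- would create cycle
Add edge (1,2) w=5 -- no cycle. Running total: 8
Skip edge (2,4) w=6 -- would create cycle
Add edge (4,6) w=7 -- no cycle. Running total: 15

MST edges: (1,3,w=1), (1,4,w=1), (1,5,w=1), (1,2,w=5), (4,6,w=7)
Total MST weight: 1 + 1 + 1 + 5 + 7 = 15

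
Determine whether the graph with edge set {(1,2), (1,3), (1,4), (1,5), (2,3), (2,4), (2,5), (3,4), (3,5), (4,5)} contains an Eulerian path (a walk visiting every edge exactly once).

Step 1: Find the degree of each vertex:
  deg(1) = 4
  deg(2) = 4
  deg(3) = 4
  deg(4) = 4
  deg(5) = 4

Step 2: Count vertices with odd degree:
  All vertices have even degree (0 odd-degree vertices)

Step 3: Apply Euler's theorem:
  - Eulerian circuit exists iff graph is connected and all vertices have even degree
  - Eulerian path exists iff graph is connected and has 0 or 2 odd-degree vertices

Graph is connected with 0 odd-degree vertices.
Both Eulerian circuit and Eulerian path exist.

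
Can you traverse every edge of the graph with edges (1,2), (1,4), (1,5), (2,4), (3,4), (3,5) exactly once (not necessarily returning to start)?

Step 1: Find the degree of each vertex:
  deg(1) = 3
  deg(2) = 2
  deg(3) = 2
  deg(4) = 3
  deg(5) = 2

Step 2: Count vertices with odd degree:
  Odd-degree vertices: 1, 4 (2 total)

Step 3: Apply Euler's theorem:
  - Eulerian circuit exists iff graph is connected and all vertices have even degree
  - Eulerian path exists iff graph is connected and has 0 or 2 odd-degree vertices

Graph is connected with exactly 2 odd-degree vertices (1, 4).
Eulerian path exists (starting and ending at the odd-degree vertices), but no Eulerian circuit.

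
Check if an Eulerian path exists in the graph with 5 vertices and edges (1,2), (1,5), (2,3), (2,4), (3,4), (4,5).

Step 1: Find the degree of each vertex:
  deg(1) = 2
  deg(2) = 3
  deg(3) = 2
  deg(4) = 3
  deg(5) = 2

Step 2: Count vertices with odd degree:
  Odd-degree vertices: 2, 4 (2 total)

Step 3: Apply Euler's theorem:
  - Eulerian circuit exists iff graph is connected and all vertices have even degree
  - Eulerian path exists iff graph is connected and has 0 or 2 odd-degree vertices

Graph is connected with exactly 2 odd-degree vertices (2, 4).
Eulerian path exists (starting and ending at the odd-degree vertices), but no Eulerian circuit.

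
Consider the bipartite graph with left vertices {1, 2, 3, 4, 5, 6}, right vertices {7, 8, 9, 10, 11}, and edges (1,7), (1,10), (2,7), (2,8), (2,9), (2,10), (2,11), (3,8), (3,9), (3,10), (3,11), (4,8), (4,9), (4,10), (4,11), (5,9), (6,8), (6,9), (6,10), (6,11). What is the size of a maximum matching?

Step 1: List the neighbors of each left vertex:
  1: 7, 10
  2: 7, 8, 9, 10, 11
  3: 8, 9, 10, 11
  4: 8, 9, 10, 11
  5: 9
  6: 8, 9, 10, 11

Step 2: Greedily match left vertices, then look for augmenting paths:
  Match 1 -- 7
  Match 2 -- 8
  Match 3 -- 9
  Match 4 -- 10
  Match 6 -- 11
  No augmenting path remains.

Step 3: Verify this is maximum:
  Matching size 5 = min(|L|, |R|) = min(6, 5), which is an upper bound, so this matching is maximum.

Maximum matching: {(1,7), (2,8), (3,9), (4,10), (6,11)}
Size: 5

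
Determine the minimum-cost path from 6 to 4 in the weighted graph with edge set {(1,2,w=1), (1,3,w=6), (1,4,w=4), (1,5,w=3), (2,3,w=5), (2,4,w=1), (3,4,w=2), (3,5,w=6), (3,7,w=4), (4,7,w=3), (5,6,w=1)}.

Step 1: Build adjacency list with weights:
  1: 2(w=1), 3(w=6), 4(w=4), 5(w=3)
  2: 1(w=1), 3(w=5), 4(w=1)
  3: 1(w=6), 2(w=5), 4(w=2), 5(w=6), 7(w=4)
  4: 1(w=4), 2(w=1), 3(w=2), 7(w=3)
  5: 1(w=3), 3(w=6), 6(w=1)
  6: 5(w=1)
  7: 3(w=4), 4(w=3)

Step 2: Apply Dijkstra's algorithm from vertex 6:
  Visit vertex 6 (distance=0)
    Update dist[5] = 1
  Visit vertex 5 (distance=1)
    Update dist[1] = 4
    Update dist[3] = 7
  Visit vertex 1 (distance=4)
    Update dist[2] = 5
    Update dist[4] = 8
  Visit vertex 2 (distance=5)
    Update dist[4] = 6
  Visit vertex 4 (distance=6)
    Update dist[7] = 9

Step 3: Shortest path: 6 -> 5 -> 1 -> 2 -> 4
Total weight: 1 + 3 + 1 + 1 = 6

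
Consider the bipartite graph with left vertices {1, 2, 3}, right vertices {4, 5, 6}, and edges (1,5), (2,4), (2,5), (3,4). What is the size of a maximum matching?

Step 1: List the neighbors of each left vertex:
  1: 5
  2: 4, 5
  3: 4

Step 2: Greedily match left vertices, then look for augmenting paths:
  Match 1 -- 5
  Match 2 -- 4
  No augmenting path remains.

Step 3: Verify this is maximum:
  Matching has size 2. The vertex set {4, 5} covers every edge and has size 2; any matching has at most one edge per cover vertex, so 2 is maximum (König's theorem).

Maximum matching: {(1,5), (2,4)}
Size: 2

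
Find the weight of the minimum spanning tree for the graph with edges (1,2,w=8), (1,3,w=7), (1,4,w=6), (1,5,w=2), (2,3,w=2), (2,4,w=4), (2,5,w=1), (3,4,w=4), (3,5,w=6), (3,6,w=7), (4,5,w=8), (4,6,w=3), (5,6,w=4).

Apply Kruskal's algorithm (sort edges by weight, add if no cycle):

Sorted edges by weight:
  (2,5) w=1
  (1,5) w=2
  (2,3) w=2
  (4,6) w=3
  (2,4) w=4
  (3,4) w=4
  (5,6) w=4
  (1,4) w=6
  (3,5) w=6
  (1,3) w=7
  (3,6) w=7
  (1,2) w=8
  (4,5) w=8

Add edge (2,5) w=1 -- no cycle. Running total: 1
Add edge (1,5) w=2 -- no cycle. Running total: 3
Add edge (2,3) w=2 -- no cycle. Running total: 5
Add edge (4,6) w=3 -- no cycle. Running total: 8
Add edge (2,4) w=4 -- no cycle. Running total: 12

MST edges: (2,5,w=1), (1,5,w=2), (2,3,w=2), (4,6,w=3), (2,4,w=4)
Total MST weight: 1 + 2 + 2 + 3 + 4 = 12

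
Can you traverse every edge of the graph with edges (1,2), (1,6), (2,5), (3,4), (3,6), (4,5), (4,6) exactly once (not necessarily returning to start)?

Step 1: Find the degree of each vertex:
  deg(1) = 2
  deg(2) = 2
  deg(3) = 2
  deg(4) = 3
  deg(5) = 2
  deg(6) = 3

Step 2: Count vertices with odd degree:
  Odd-degree vertices: 4, 6 (2 total)

Step 3: Apply Euler's theorem:
  - Eulerian circuit exists iff graph is connected and all vertices have even degree
  - Eulerian path exists iff graph is connected and has 0 or 2 odd-degree vertices

Graph is connected with exactly 2 odd-degree vertices (4, 6).
Eulerian path exists (starting and ending at the odd-degree vertices), but no Eulerian circuit.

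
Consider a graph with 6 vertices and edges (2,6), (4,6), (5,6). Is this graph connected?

Step 1: Build adjacency list from edges:
  1: (none)
  2: 6
  3: (none)
  4: 6
  5: 6
  6: 2, 4, 5

Step 2: Run BFS/DFS from vertex 1:
  Visited: {1}
  Reached 1 of 6 vertices

Step 3: Only 1 of 6 vertices reached. Graph is disconnected.
Connected components: {1}, {2, 4, 5, 6}, {3}
Answer: No, the graph is not connected (3 components).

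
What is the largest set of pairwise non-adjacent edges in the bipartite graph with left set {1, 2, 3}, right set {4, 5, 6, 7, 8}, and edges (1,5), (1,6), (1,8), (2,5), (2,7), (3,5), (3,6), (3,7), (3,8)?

Step 1: List the neighbors of each left vertex:
  1: 5, 6, 8
  2: 5, 7
  3: 5, 6, 7, 8

Step 2: Greedily match left vertices, then look for augmenting paths:
  Match 1 -- 5
  Match 2 -- 7
  Match 3 -- 6
  No augmenting path remains.

Step 3: Verify this is maximum:
  Matching size 3 = min(|L|, |R|) = min(3, 5), which is an upper bound, so this matching is maximum.

Maximum matching: {(1,5), (2,7), (3,6)}
Size: 3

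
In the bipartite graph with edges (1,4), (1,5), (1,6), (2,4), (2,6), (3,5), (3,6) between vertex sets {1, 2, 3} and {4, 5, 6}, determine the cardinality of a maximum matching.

Step 1: List the neighbors of each left vertex:
  1: 4, 5, 6
  2: 4, 6
  3: 5, 6

Step 2: Greedily match left vertices, then look for augmenting paths:
  Match 1 -- 4
  Match 2 -- 6
  Match 3 -- 5
  No augmenting path remains.

Step 3: Verify this is maximum:
  Matching size 3 = min(|L|, |R|) = min(3, 3), which is an upper bound, so this matching is maximum.

Maximum matching: {(1,4), (2,6), (3,5)}
Size: 3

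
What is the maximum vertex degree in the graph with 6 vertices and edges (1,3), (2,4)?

Step 1: Count edges incident to each vertex:
  deg(1) = 1 (neighbors: 3)
  deg(2) = 1 (neighbors: 4)
  deg(3) = 1 (neighbors: 1)
  deg(4) = 1 (neighbors: 2)
  deg(5) = 0 (neighbors: none)
  deg(6) = 0 (neighbors: none)

Step 2: Find maximum:
  max(1, 1, 1, 1, 0, 0) = 1 (vertex 1)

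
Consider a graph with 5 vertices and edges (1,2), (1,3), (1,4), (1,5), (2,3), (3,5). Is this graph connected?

Step 1: Build adjacency list from edges:
  1: 2, 3, 4, 5
  2: 1, 3
  3: 1, 2, 5
  4: 1
  5: 1, 3

Step 2: Run BFS/DFS from vertex 1:
  Visited: {1, 2, 3, 4, 5}
  Reached 5 of 5 vertices

Step 3: All 5 vertices reached from vertex 1, so the graph is connected.
Answer: Yes, the graph is connected.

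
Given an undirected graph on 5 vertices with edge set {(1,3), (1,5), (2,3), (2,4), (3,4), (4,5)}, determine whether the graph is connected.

Step 1: Build adjacency list from edges:
  1: 3, 5
  2: 3, 4
  3: 1, 2, 4
  4: 2, 3, 5
  5: 1, 4

Step 2: Run BFS/DFS from vertex 1:
  Visited: {1, 3, 5, 2, 4}
  Reached 5 of 5 vertices

Step 3: All 5 vertices reached from vertex 1, so the graph is connected.
Answer: Yes, the graph is connected.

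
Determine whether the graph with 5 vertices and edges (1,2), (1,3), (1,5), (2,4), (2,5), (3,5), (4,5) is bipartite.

Step 1: Attempt 2-coloring using BFS:
  Start at vertex 1, assign color 0
  Color vertex 2 with color 1 (neighbor of 1)
  Color vertex 3 with color 1 (neighbor of 1)
  Color vertex 5 with color 1 (neighbor of 1)
  Color vertex 4 with color 0 (neighbor of 2)

Step 2: Conflict found! Vertices 2 and 5 are adjacent but have the same color.
This means the graph contains an odd cycle.

The graph is NOT bipartite.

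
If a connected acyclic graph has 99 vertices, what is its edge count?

A tree on n vertices always has exactly n - 1 edges.
For n = 99: edges = 99 - 1 = 98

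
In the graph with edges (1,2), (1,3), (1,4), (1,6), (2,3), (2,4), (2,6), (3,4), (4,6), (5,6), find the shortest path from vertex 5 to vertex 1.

Step 1: Build adjacency list:
  1: 2, 3, 4, 6
  2: 1, 3, 4, 6
  3: 1, 2, 4
  4: 1, 2, 3, 6
  5: 6
  6: 1, 2, 4, 5

Step 2: BFS from vertex 5 to find shortest path to 1:
  vertex 6 reached at distance 1
  vertex 1 reached at distance 2

Step 3: Shortest path: 5 -> 6 -> 1
Path length: 2 edges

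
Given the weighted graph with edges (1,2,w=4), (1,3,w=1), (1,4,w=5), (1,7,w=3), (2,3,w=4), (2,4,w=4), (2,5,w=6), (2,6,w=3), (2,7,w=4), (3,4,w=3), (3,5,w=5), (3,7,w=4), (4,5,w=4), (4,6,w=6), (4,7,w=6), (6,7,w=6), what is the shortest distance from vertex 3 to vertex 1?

Step 1: Build adjacency list with weights:
  1: 2(w=4), 3(w=1), 4(w=5), 7(w=3)
  2: 1(w=4), 3(w=4), 4(w=4), 5(w=6), 6(w=3), 7(w=4)
  3: 1(w=1), 2(w=4), 4(w=3), 5(w=5), 7(w=4)
  4: 1(w=5), 2(w=4), 3(w=3), 5(w=4), 6(w=6), 7(w=6)
  5: 2(w=6), 3(w=5), 4(w=4)
  6: 2(w=3), 4(w=6), 7(w=6)
  7: 1(w=3), 2(w=4), 3(w=4), 4(w=6), 6(w=6)

Step 2: Apply Dijkstra's algorithm from vertex 3:
  Visit vertex 3 (distance=0)
    Update dist[1] = 1
    Update dist[2] = 4
    Update dist[4] = 3
    Update dist[5] = 5
    Update dist[7] = 4
  Visit vertex 1 (distance=1)

Step 3: Shortest path: 3 -> 1
Total weight: 1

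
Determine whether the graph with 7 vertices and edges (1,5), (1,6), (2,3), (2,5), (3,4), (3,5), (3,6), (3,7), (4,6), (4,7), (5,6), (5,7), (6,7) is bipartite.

Step 1: Attempt 2-coloring using BFS:
  Start at vertex 1, assign color 0
  Color vertex 5 with color 1 (neighbor of 1)
  Color vertex 6 with color 1 (neighbor of 1)
  Color vertex 2 with color 0 (neighbor of 5)
  Color vertex 3 with color 0 (neighbor of 5)

Step 2: Conflict found! Vertices 5 and 6 are adjacent but have the same color.
This means the graph contains an odd cycle.

The graph is NOT bipartite.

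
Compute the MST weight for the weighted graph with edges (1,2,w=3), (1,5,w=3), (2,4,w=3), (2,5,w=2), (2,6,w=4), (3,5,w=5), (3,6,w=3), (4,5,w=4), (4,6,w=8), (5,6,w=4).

Apply Kruskal's algorithm (sort edges by weight, add if no cycle):

Sorted edges by weight:
  (2,5) w=2
  (1,5) w=3
  (1,2) w=3
  (2,4) w=3
  (3,6) w=3
  (2,6) w=4
  (4,5) w=4
  (5,6) w=4
  (3,5) w=5
  (4,6) w=8

Add edge (2,5) w=2 -- no cycle. Running total: 2
Add edge (1,5) w=3 -- no cycle. Running total: 5
Skip edge (1,2) w=3 -- would create cycle
Add edge (2,4) w=3 -- no cycle. Running total: 8
Add edge (3,6) w=3 -- no cycle. Running total: 11
Add edge (2,6) w=4 -- no cycle. Running total: 15

MST edges: (2,5,w=2), (1,5,w=3), (2,4,w=3), (3,6,w=3), (2,6,w=4)
Total MST weight: 2 + 3 + 3 + 3 + 4 = 15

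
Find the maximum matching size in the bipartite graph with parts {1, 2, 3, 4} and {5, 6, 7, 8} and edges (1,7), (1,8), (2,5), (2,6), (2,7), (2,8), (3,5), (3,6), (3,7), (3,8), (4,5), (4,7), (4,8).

Step 1: List the neighbors of each left vertex:
  1: 7, 8
  2: 5, 6, 7, 8
  3: 5, 6, 7, 8
  4: 5, 7, 8

Step 2: Greedily match left vertices, then look for augmenting paths:
  Match 1 -- 7
  Match 2 -- 5
  Match 3 -- 6
  Match 4 -- 8
  No augmenting path remains.

Step 3: Verify this is maximum:
  Matching size 4 = min(|L|, |R|) = min(4, 4), which is an upper bound, so this matching is maximum.

Maximum matching: {(1,7), (2,5), (3,6), (4,8)}
Size: 4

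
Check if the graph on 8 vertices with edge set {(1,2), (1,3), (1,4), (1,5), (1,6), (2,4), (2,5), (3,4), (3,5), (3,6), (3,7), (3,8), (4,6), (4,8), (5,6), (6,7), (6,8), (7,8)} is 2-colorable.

Step 1: Attempt 2-coloring using BFS:
  Start at vertex 1, assign color 0
  Color vertex 2 with color 1 (neighbor of 1)
  Color vertex 3 with color 1 (neighbor of 1)
  Color vertex 4 with color 1 (neighbor of 1)
  Color vertex 5 with color 1 (neighbor of 1)
  Color vertex 6 with color 1 (neighbor of 1)

Step 2: Conflict found! Vertices 2 and 4 are adjacent but have the same color.
This means the graph contains an odd cycle.

The graph is NOT bipartite.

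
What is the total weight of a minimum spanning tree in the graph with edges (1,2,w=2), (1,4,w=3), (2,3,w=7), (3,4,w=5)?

Apply Kruskal's algorithm (sort edges by weight, add if no cycle):

Sorted edges by weight:
  (1,2) w=2
  (1,4) w=3
  (3,4) w=5
  (2,3) w=7

Add edge (1,2) w=2 -- no cycle. Running total: 2
Add edge (1,4) w=3 -- no cycle. Running total: 5
Add edge (3,4) w=5 -- no cycle. Running total: 10

MST edges: (1,2,w=2), (1,4,w=3), (3,4,w=5)
Total MST weight: 2 + 3 + 5 = 10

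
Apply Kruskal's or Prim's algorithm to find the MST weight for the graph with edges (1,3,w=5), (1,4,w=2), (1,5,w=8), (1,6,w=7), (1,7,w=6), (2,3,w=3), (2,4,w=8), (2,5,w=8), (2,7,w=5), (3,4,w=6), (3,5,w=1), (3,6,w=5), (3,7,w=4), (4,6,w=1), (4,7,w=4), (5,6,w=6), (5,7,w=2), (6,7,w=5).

Apply Kruskal's algorithm (sort edges by weight, add if no cycle):

Sorted edges by weight:
  (3,5) w=1
  (4,6) w=1
  (1,4) w=2
  (5,7) w=2
  (2,3) w=3
  (3,7) w=4
  (4,7) w=4
  (1,3) w=5
  (2,7) w=5
  (3,6) w=5
  (6,7) w=5
  (1,7) w=6
  (3,4) w=6
  (5,6) w=6
  (1,6) w=7
  (1,5) w=8
  (2,4) w=8
  (2,5) w=8

Add edge (3,5) w=1 -- no cycle. Running total: 1
Add edge (4,6) w=1 -- no cycle. Running total: 2
Add edge (1,4) w=2 -- no cycle. Running total: 4
Add edge (5,7) w=2 -- no cycle. Running total: 6
Add edge (2,3) w=3 -- no cycle. Running total: 9
Skip edge (3,7) w=4 -- would create cycle
Add edge (4,7) w=4 -- no cycle. Running total: 13

MST edges: (3,5,w=1), (4,6,w=1), (1,4,w=2), (5,7,w=2), (2,3,w=3), (4,7,w=4)
Total MST weight: 1 + 1 + 2 + 2 + 3 + 4 = 13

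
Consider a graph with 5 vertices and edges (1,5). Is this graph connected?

Step 1: Build adjacency list from edges:
  1: 5
  2: (none)
  3: (none)
  4: (none)
  5: 1

Step 2: Run BFS/DFS from vertex 1:
  Visited: {1, 5}
  Reached 2 of 5 vertices

Step 3: Only 2 of 5 vertices reached. Graph is disconnected.
Connected components: {1, 5}, {2}, {3}, {4}
Answer: No, the graph is not connected (4 components).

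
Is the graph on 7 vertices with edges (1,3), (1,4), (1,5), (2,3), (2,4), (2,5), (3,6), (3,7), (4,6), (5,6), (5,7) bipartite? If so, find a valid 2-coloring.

Step 1: Attempt 2-coloring using BFS:
  Start at vertex 1, assign color 0
  Color vertex 3 with color 1 (neighbor of 1)
  Color vertex 4 with color 1 (neighbor of 1)
  Color vertex 5 with color 1 (neighbor of 1)
  Color vertex 2 with color 0 (neighbor of 3)
  Color vertex 6 with color 0 (neighbor of 3)
  Color vertex 7 with color 0 (neighbor of 3)

Step 2: 2-coloring succeeded. No conflicts found.
  Set A (color 0): {1, 2, 6, 7}
  Set B (color 1): {3, 4, 5}

The graph is bipartite with partition {1, 2, 6, 7}, {3, 4, 5}.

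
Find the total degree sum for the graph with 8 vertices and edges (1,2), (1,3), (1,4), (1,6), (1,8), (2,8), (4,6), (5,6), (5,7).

Step 1: Count edges incident to each vertex:
  deg(1) = 5 (neighbors: 2, 3, 4, 6, 8)
  deg(2) = 2 (neighbors: 1, 8)
  deg(3) = 1 (neighbors: 1)
  deg(4) = 2 (neighbors: 1, 6)
  deg(5) = 2 (neighbors: 6, 7)
  deg(6) = 3 (neighbors: 1, 4, 5)
  deg(7) = 1 (neighbors: 5)
  deg(8) = 2 (neighbors: 1, 2)

Step 2: Sum all degrees:
  5 + 2 + 1 + 2 + 2 + 3 + 1 + 2 = 18

Verification: sum of degrees = 2 * |E| = 2 * 9 = 18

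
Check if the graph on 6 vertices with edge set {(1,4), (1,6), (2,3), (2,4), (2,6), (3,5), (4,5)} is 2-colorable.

Step 1: Attempt 2-coloring using BFS:
  Start at vertex 1, assign color 0
  Color vertex 4 with color 1 (neighbor of 1)
  Color vertex 6 with color 1 (neighbor of 1)
  Color vertex 2 with color 0 (neighbor of 4)
  Color vertex 5 with color 0 (neighbor of 4)
  Color vertex 3 with color 1 (neighbor of 2)

Step 2: 2-coloring succeeded. No conflicts found.
  Set A (color 0): {1, 2, 5}
  Set B (color 1): {3, 4, 6}

The graph is bipartite with partition {1, 2, 5}, {3, 4, 6}.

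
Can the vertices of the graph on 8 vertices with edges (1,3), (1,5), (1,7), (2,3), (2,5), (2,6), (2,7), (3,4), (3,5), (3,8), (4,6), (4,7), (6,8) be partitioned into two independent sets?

Step 1: Attempt 2-coloring using BFS:
  Start at vertex 1, assign color 0
  Color vertex 3 with color 1 (neighbor of 1)
  Color vertex 5 with color 1 (neighbor of 1)
  Color vertex 7 with color 1 (neighbor of 1)
  Color vertex 2 with color 0 (neighbor of 3)
  Color vertex 4 with color 0 (neighbor of 3)

Step 2: Conflict found! Vertices 3 and 5 are adjacent but have the same color.
This means the graph contains an odd cycle.

The graph is NOT bipartite.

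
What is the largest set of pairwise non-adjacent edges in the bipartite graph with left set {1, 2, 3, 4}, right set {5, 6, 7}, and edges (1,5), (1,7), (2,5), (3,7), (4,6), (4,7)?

Step 1: List the neighbors of each left vertex:
  1: 5, 7
  2: 5
  3: 7
  4: 6, 7

Step 2: Greedily match left vertices, then look for augmenting paths:
  Match 1 -- 5
  Match 3 -- 7
  Match 4 -- 6
  No augmenting path remains.

Step 3: Verify this is maximum:
  Matching size 3 = min(|L|, |R|) = min(4, 3), which is an upper bound, so this matching is maximum.

Maximum matching: {(1,5), (3,7), (4,6)}
Size: 3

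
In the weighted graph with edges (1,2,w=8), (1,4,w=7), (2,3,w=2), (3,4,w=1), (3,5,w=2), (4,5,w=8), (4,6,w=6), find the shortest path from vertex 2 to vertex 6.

Step 1: Build adjacency list with weights:
  1: 2(w=8), 4(w=7)
  2: 1(w=8), 3(w=2)
  3: 2(w=2), 4(w=1), 5(w=2)
  4: 1(w=7), 3(w=1), 5(w=8), 6(w=6)
  5: 3(w=2), 4(w=8)
  6: 4(w=6)

Step 2: Apply Dijkstra's algorithm from vertex 2:
  Visit vertex 2 (distance=0)
    Update dist[1] = 8
    Update dist[3] = 2
  Visit vertex 3 (distance=2)
    Update dist[4] = 3
    Update dist[5] = 4
  Visit vertex 4 (distance=3)
    Update dist[6] = 9
  Visit vertex 5 (distance=4)
  Visit vertex 1 (distance=8)
  Visit vertex 6 (distance=9)

Step 3: Shortest path: 2 -> 3 -> 4 -> 6
Total weight: 2 + 1 + 6 = 9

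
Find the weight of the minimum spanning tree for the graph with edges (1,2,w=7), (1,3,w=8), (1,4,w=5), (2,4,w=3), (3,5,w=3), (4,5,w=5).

Apply Kruskal's algorithm (sort edges by weight, add if no cycle):

Sorted edges by weight:
  (2,4) w=3
  (3,5) w=3
  (1,4) w=5
  (4,5) w=5
  (1,2) w=7
  (1,3) w=8

Add edge (2,4) w=3 -- no cycle. Running total: 3
Add edge (3,5) w=3 -- no cycle. Running total: 6
Add edge (1,4) w=5 -- no cycle. Running total: 11
Add edge (4,5) w=5 -- no cycle. Running total: 16

MST edges: (2,4,w=3), (3,5,w=3), (1,4,w=5), (4,5,w=5)
Total MST weight: 3 + 3 + 5 + 5 = 16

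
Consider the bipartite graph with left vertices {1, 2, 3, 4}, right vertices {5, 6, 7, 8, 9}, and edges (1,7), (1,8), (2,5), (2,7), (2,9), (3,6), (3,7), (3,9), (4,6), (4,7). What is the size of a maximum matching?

Step 1: List the neighbors of each left vertex:
  1: 7, 8
  2: 5, 7, 9
  3: 6, 7, 9
  4: 6, 7

Step 2: Greedily match left vertices, then look for augmenting paths:
  Match 1 -- 7
  Match 2 -- 5
  Match 3 -- 9
  Match 4 -- 6
  No augmenting path remains.

Step 3: Verify this is maximum:
  Matching size 4 = min(|L|, |R|) = min(4, 5), which is an upper bound, so this matching is maximum.

Maximum matching: {(1,7), (2,5), (3,9), (4,6)}
Size: 4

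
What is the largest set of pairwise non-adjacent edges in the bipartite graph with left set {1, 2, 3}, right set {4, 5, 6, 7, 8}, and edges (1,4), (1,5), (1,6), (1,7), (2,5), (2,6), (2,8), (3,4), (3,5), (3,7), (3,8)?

Step 1: List the neighbors of each left vertex:
  1: 4, 5, 6, 7
  2: 5, 6, 8
  3: 4, 5, 7, 8

Step 2: Greedily match left vertices, then look for augmenting paths:
  Match 1 -- 4
  Match 2 -- 5
  Match 3 -- 7
  No augmenting path remains.

Step 3: Verify this is maximum:
  Matching size 3 = min(|L|, |R|) = min(3, 5), which is an upper bound, so this matching is maximum.

Maximum matching: {(1,4), (2,5), (3,7)}
Size: 3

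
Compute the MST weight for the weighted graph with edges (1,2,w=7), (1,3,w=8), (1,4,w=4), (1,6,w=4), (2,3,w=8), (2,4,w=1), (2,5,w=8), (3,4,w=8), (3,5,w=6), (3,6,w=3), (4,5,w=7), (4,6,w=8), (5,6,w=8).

Apply Kruskal's algorithm (sort edges by weight, add if no cycle):

Sorted edges by weight:
  (2,4) w=1
  (3,6) w=3
  (1,4) w=4
  (1,6) w=4
  (3,5) w=6
  (1,2) w=7
  (4,5) w=7
  (1,3) w=8
  (2,3) w=8
  (2,5) w=8
  (3,4) w=8
  (4,6) w=8
  (5,6) w=8

Add edge (2,4) w=1 -- no cycle. Running total: 1
Add edge (3,6) w=3 -- no cycle. Running total: 4
Add edge (1,4) w=4 -- no cycle. Running total: 8
Add edge (1,6) w=4 -- no cycle. Running total: 12
Add edge (3,5) w=6 -- no cycle. Running total: 18

MST edges: (2,4,w=1), (3,6,w=3), (1,4,w=4), (1,6,w=4), (3,5,w=6)
Total MST weight: 1 + 3 + 4 + 4 + 6 = 18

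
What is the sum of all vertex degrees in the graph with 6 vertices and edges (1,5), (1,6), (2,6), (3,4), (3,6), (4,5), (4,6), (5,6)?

Step 1: Count edges incident to each vertex:
  deg(1) = 2 (neighbors: 5, 6)
  deg(2) = 1 (neighbors: 6)
  deg(3) = 2 (neighbors: 4, 6)
  deg(4) = 3 (neighbors: 3, 5, 6)
  deg(5) = 3 (neighbors: 1, 4, 6)
  deg(6) = 5 (neighbors: 1, 2, 3, 4, 5)

Step 2: Sum all degrees:
  2 + 1 + 2 + 3 + 3 + 5 = 16

Verification: sum of degrees = 2 * |E| = 2 * 8 = 16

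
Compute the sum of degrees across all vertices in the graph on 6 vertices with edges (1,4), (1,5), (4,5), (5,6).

Step 1: Count edges incident to each vertex:
  deg(1) = 2 (neighbors: 4, 5)
  deg(2) = 0 (neighbors: none)
  deg(3) = 0 (neighbors: none)
  deg(4) = 2 (neighbors: 1, 5)
  deg(5) = 3 (neighbors: 1, 4, 6)
  deg(6) = 1 (neighbors: 5)

Step 2: Sum all degrees:
  2 + 0 + 0 + 2 + 3 + 1 = 8

Verification: sum of degrees = 2 * |E| = 2 * 4 = 8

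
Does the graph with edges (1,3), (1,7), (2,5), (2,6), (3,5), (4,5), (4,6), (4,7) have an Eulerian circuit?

Step 1: Find the degree of each vertex:
  deg(1) = 2
  deg(2) = 2
  deg(3) = 2
  deg(4) = 3
  deg(5) = 3
  deg(6) = 2
  deg(7) = 2

Step 2: Count vertices with odd degree:
  Odd-degree vertices: 4, 5 (2 total)

Step 3: Apply Euler's theorem:
  - Eulerian circuit exists iff graph is connected and all vertices have even degree
  - Eulerian path exists iff graph is connected and has 0 or 2 odd-degree vertices

Graph is connected with exactly 2 odd-degree vertices (4, 5).
Eulerian path exists (starting and ending at the odd-degree vertices), but no Eulerian circuit.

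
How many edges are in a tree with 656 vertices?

A tree on n vertices always has exactly n - 1 edges.
For n = 656: edges = 656 - 1 = 655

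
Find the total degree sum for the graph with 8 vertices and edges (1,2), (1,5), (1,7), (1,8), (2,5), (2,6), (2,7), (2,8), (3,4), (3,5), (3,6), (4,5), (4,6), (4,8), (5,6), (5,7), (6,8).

Step 1: Count edges incident to each vertex:
  deg(1) = 4 (neighbors: 2, 5, 7, 8)
  deg(2) = 5 (neighbors: 1, 5, 6, 7, 8)
  deg(3) = 3 (neighbors: 4, 5, 6)
  deg(4) = 4 (neighbors: 3, 5, 6, 8)
  deg(5) = 6 (neighbors: 1, 2, 3, 4, 6, 7)
  deg(6) = 5 (neighbors: 2, 3, 4, 5, 8)
  deg(7) = 3 (neighbors: 1, 2, 5)
  deg(8) = 4 (neighbors: 1, 2, 4, 6)

Step 2: Sum all degrees:
  4 + 5 + 3 + 4 + 6 + 5 + 3 + 4 = 34

Verification: sum of degrees = 2 * |E| = 2 * 17 = 34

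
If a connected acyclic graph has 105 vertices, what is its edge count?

A tree on n vertices always has exactly n - 1 edges.
For n = 105: edges = 105 - 1 = 104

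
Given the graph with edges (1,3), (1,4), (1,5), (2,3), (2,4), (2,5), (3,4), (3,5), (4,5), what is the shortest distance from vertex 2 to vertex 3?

Step 1: Build adjacency list:
  1: 3, 4, 5
  2: 3, 4, 5
  3: 1, 2, 4, 5
  4: 1, 2, 3, 5
  5: 1, 2, 3, 4

Step 2: BFS from vertex 2 to find shortest path to 3:
  vertex 3 reached at distance 1

Step 3: Shortest path: 2 -> 3
Path length: 1 edge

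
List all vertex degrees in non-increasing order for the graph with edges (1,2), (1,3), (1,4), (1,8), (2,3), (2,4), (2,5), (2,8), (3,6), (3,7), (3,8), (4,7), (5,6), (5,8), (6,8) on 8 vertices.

Step 1: Count edges incident to each vertex:
  deg(1) = 4 (neighbors: 2, 3, 4, 8)
  deg(2) = 5 (neighbors: 1, 3, 4, 5, 8)
  deg(3) = 5 (neighbors: 1, 2, 6, 7, 8)
  deg(4) = 3 (neighbors: 1, 2, 7)
  deg(5) = 3 (neighbors: 2, 6, 8)
  deg(6) = 3 (neighbors: 3, 5, 8)
  deg(7) = 2 (neighbors: 3, 4)
  deg(8) = 5 (neighbors: 1, 2, 3, 5, 6)

Step 2: Sort degrees in non-increasing order:
  Degrees: [4, 5, 5, 3, 3, 3, 2, 5] -> sorted: [5, 5, 5, 4, 3, 3, 3, 2]

Degree sequence: [5, 5, 5, 4, 3, 3, 3, 2]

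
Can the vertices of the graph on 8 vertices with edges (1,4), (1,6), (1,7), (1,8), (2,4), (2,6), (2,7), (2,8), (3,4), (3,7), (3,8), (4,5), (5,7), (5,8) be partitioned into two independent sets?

Step 1: Attempt 2-coloring using BFS:
  Start at vertex 1, assign color 0
  Color vertex 4 with color 1 (neighbor of 1)
  Color vertex 6 with color 1 (neighbor of 1)
  Color vertex 7 with color 1 (neighbor of 1)
  Color vertex 8 with color 1 (neighbor of 1)
  Color vertex 2 with color 0 (neighbor of 4)
  Color vertex 3 with color 0 (neighbor of 4)
  Color vertex 5 with color 0 (neighbor of 4)

Step 2: 2-coloring succeeded. No conflicts found.
  Set A (color 0): {1, 2, 3, 5}
  Set B (color 1): {4, 6, 7, 8}

The graph is bipartite with partition {1, 2, 3, 5}, {4, 6, 7, 8}.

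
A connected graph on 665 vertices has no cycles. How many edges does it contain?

A tree on n vertices always has exactly n - 1 edges.
For n = 665: edges = 665 - 1 = 664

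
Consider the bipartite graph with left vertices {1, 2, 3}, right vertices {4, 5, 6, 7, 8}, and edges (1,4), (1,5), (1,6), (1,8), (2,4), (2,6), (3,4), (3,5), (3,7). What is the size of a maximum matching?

Step 1: List the neighbors of each left vertex:
  1: 4, 5, 6, 8
  2: 4, 6
  3: 4, 5, 7

Step 2: Greedily match left vertices, then look for augmenting paths:
  Match 1 -- 4
  Match 2 -- 6
  Match 3 -- 5
  No augmenting path remains.

Step 3: Verify this is maximum:
  Matching size 3 = min(|L|, |R|) = min(3, 5), which is an upper bound, so this matching is maximum.

Maximum matching: {(1,4), (2,6), (3,5)}
Size: 3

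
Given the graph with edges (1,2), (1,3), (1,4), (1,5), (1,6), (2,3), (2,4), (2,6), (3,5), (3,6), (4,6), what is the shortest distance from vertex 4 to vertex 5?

Step 1: Build adjacency list:
  1: 2, 3, 4, 5, 6
  2: 1, 3, 4, 6
  3: 1, 2, 5, 6
  4: 1, 2, 6
  5: 1, 3
  6: 1, 2, 3, 4

Step 2: BFS from vertex 4 to find shortest path to 5:
  vertex 1 reached at distance 1
  vertex 2 reached at distance 1
  vertex 6 reached at distance 1
  vertex 3 reached at distance 2
  vertex 5 reached at distance 2

Step 3: Shortest path: 4 -> 1 -> 5
Path length: 2 edges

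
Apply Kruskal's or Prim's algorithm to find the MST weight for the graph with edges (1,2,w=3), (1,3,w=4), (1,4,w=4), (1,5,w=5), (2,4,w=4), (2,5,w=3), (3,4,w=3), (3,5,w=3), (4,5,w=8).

Apply Kruskal's algorithm (sort edges by weight, add if no cycle):

Sorted edges by weight:
  (1,2) w=3
  (2,5) w=3
  (3,4) w=3
  (3,5) w=3
  (1,4) w=4
  (1,3) w=4
  (2,4) w=4
  (1,5) w=5
  (4,5) w=8

Add edge (1,2) w=3 -- no cycle. Running total: 3
Add edge (2,5) w=3 -- no cycle. Running total: 6
Add edge (3,4) w=3 -- no cycle. Running total: 9
Add edge (3,5) w=3 -- no cycle. Running total: 12

MST edges: (1,2,w=3), (2,5,w=3), (3,4,w=3), (3,5,w=3)
Total MST weight: 3 + 3 + 3 + 3 = 12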